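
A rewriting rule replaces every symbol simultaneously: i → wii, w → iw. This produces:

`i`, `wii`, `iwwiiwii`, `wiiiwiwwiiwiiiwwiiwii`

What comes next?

iwwiiwiiwiiiwwiiiwiwwiiwiiiwwiiwiiwiiiwiwwiiwiiiwwiiwii

Replace each of the 21 characters of wiiiwiwwiiwiiiwwiiwii in place — iw wii wii wii iw wii iw iw wii wii iw wii wii wii iw iw wii wii iw wii wii — and concatenate.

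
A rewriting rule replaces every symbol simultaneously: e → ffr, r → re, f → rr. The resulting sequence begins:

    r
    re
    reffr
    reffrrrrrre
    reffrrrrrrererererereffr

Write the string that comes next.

Replace each of the 24 characters of reffrrrrrrererererereffr in place — re ffr rr rr re re re re re re ffr re ffr re ffr re ffr re ffr re ffr rr rr re — and concatenate.

reffrrrrrrererererereffrreffrreffrreffrreffrreffrrrrrre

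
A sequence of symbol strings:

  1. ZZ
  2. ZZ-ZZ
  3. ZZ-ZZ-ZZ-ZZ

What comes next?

ZZ-ZZ-ZZ-ZZ-ZZ-ZZ-ZZ-ZZ

Each string is two copies of the previous one joined by '-'.
So the next term is two copies of ZZ-ZZ-ZZ-ZZ with '-' between the halves.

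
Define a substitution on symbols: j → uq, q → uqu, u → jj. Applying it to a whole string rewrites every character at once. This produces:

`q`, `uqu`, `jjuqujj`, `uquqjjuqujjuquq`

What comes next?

jjuqujjuquuquqjjuqujjuquqjjuqujjuqu

φ(uquqjjuqujjuquq) expands symbol-by-symbol to jj uqu jj uqu uq uq jj uqu jj uq uq jj uqu jj uqu; joining the 15 pieces gives the next term.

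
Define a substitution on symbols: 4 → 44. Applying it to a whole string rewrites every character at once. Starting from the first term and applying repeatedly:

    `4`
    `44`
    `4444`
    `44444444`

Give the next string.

4444444444444444

Apply φ to 44444444 symbol by symbol: 4→44, 4→44, 4→44, 4→44, 4→44, 4→44, 4→44, 4→44; joined: 44 44 44 44 44 44 44 44.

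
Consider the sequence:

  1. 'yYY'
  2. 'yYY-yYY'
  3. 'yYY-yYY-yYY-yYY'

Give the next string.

s(k+1) = s(k)·-·s(k) — each term doubles the last with '-' between the halves.
Doubling yYY-yYY-yYY-yYY with '-' between the halves:

yYY-yYY-yYY-yYY-yYY-yYY-yYY-yYY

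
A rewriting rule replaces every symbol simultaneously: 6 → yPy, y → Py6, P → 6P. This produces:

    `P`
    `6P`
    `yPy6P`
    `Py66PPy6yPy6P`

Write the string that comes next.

6PPy6yPyyPy6P6PPy6yPyPy66PPy6yPy6P

Applying the rule to each of the 13 symbols of Py66PPy6yPy6P gives the pieces 6P Py6 yPy yPy 6P 6P Py6 yPy Py6 6P Py6 yPy 6P, which concatenate to the answer.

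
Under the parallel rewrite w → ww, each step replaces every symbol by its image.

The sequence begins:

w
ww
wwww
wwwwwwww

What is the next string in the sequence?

wwwwwwwwwwwwwwww

Expanding wwwwwwww: w→ww, w→ww, w→ww, w→ww, w→ww, w→ww, w→ww, w→ww. Concatenated: ww ww ww ww ww ww ww ww.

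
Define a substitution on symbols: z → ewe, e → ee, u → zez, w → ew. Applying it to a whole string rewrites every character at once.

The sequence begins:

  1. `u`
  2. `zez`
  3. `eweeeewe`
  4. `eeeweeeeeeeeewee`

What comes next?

φ(eeeweeeeeeeeewee) expands symbol-by-symbol to ee ee ee ew ee ee ee ee ee ee ee ee ee ew ee ee; joining the 16 pieces gives the next term.

eeeeeeeweeeeeeeeeeeeeeeeeeeweeee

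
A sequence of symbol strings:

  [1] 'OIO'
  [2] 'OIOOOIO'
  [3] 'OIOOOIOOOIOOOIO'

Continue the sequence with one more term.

OIOOOIOOOIOOOIOOOIOOOIOOOIOOOIO

s(k+1) = s(k)·O·s(k) — each term doubles the last with 'O' between the halves.
So the next term is two copies of OIOOOIOOOIOOOIO with 'O' between the halves.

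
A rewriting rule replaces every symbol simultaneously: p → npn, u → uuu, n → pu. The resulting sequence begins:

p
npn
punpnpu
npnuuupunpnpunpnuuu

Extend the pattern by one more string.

Replace each of the 19 characters of npnuuupunpnpunpnuuu in place — pu npn pu uuu uuu uuu npn uuu pu npn pu npn uuu pu npn pu uuu uuu uuu — and concatenate.

punpnpuuuuuuuuuunpnuuupunpnpunpnuuupunpnpuuuuuuuuuu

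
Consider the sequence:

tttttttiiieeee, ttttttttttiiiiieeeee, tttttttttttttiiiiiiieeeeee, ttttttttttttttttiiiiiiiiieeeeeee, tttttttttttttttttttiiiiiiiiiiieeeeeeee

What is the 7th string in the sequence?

Reading off run lengths: t runs 7, 10, 13, 16, 19; i runs 3, 5, 7, 9, 11; e runs 4, 5, 6, 7, 8 — each is linear in n, where the shown terms are n = 2, 3, 4, 5, 6.
Setting n = 8 gives 25, 15, 10 characters in each block.

tttttttttttttttttttttttttiiiiiiiiiiiiiiieeeeeeeeee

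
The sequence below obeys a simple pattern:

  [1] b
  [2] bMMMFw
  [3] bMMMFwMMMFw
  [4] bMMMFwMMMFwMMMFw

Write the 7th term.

bMMMFwMMMFwMMMFwMMMFwMMMFwMMMFw

Each term is the previous one with MMMFw appended.
From bMMMFwMMMFwMMMFw, 3 further steps: bMMMFwMMMFwMMMFw → bMMMFwMMMFwMMMFwMMMFw → bMMMFwMMMFwMMMFwMMMFwMMMFw → (answer).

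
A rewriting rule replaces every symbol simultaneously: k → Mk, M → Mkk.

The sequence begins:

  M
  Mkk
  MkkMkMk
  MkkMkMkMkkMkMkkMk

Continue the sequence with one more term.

Rewriting the 17 symbols of MkkMkMkMkkMkMkkMk one by one yields Mkk Mk Mk Mkk Mk Mkk Mk Mkk Mk Mk Mkk Mk Mkk Mk Mk Mkk Mk; concatenated:

MkkMkMkMkkMkMkkMkMkkMkMkMkkMkMkkMkMkMkkMk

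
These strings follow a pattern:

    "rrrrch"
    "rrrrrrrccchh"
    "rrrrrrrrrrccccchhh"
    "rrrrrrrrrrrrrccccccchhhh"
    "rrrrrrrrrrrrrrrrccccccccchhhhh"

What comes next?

Reading off run lengths: r runs 4, 7, 10, 13, 16; c runs 1, 3, 5, 7, 9; h runs 1, 2, 3, 4, 5 — each is linear in n (n = 1, 2, …).
At n = 6 the blocks have lengths 19, 11, 6.

rrrrrrrrrrrrrrrrrrrccccccccccchhhhhh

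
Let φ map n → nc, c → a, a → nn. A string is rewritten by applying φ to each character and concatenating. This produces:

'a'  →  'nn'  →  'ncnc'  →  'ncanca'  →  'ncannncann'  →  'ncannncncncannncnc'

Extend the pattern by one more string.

Replace each of the 18 characters of ncannncncncannncnc in place — nc a nn nc nc nc a nc a nc a nn nc nc nc a nc a — and concatenate.

ncannncncncancancannncncncanca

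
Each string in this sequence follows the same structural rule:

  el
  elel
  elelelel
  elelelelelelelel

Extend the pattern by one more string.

elelelelelelelelelelelelelelelel

Every step duplicates the string.
One more doubling of elelelelelelelel gives the answer.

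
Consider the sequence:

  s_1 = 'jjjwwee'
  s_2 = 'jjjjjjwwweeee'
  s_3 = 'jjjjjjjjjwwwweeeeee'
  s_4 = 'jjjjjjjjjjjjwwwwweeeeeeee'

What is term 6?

The n-th term is 3n j's then n+1 w's then 2n e's (n = 1, 2, …).
At n = 6 the blocks have lengths 18, 7, 12.

jjjjjjjjjjjjjjjjjjwwwwwwweeeeeeeeeeee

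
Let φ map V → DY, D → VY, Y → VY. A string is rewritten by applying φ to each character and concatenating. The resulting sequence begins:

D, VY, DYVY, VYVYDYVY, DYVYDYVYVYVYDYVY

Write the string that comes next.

Rewriting the 16 symbols of DYVYDYVYVYVYDYVY one by one yields VY VY DY VY VY VY DY VY DY VY DY VY VY VY DY VY; concatenated:

VYVYDYVYVYVYDYVYDYVYDYVYVYVYDYVY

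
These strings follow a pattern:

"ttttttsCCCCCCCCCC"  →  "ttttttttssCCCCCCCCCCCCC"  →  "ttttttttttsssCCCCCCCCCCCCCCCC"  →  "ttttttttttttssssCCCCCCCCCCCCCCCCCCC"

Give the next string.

Reading off run lengths: t runs 6, 8, 10, 12; s runs 1, 2, 3, 4; C runs 10, 13, 16, 19 — each is linear in n, where the shown terms are n = 3, 4, 5, 6.
For the next term, n = 7, so the run lengths are 14, 5, 22.

ttttttttttttttsssssCCCCCCCCCCCCCCCCCCCCCC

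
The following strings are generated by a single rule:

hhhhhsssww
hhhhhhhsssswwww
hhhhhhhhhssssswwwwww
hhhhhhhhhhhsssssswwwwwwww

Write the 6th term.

hhhhhhhhhhhhhhhsssssssswwwwwwwwwwww

Each string has the form h^{2n+3} s^{n+2} w^{2n} (n = 1, 2, …).
For term 6, n = 6, so the run lengths are 15, 8, 12.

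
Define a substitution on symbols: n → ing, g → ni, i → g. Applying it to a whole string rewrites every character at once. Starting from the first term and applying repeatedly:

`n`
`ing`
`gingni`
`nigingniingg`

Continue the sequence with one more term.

inggnigingniingggingnini

Rewriting each symbol of nigingniingg: n→ing, i→g, g→ni, i→g, n→ing, g→ni, n→ing, i→g, i→g, n→ing, g→ni, g→ni, which concatenates to ing g ni g ing ni ing g g ing ni ni.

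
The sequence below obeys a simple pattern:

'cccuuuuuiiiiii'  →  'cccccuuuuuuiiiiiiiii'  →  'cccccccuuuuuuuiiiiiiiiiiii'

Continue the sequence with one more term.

Term n consists of 2n-1 c's, followed by n+3 u's, followed by 3n i's, where the shown terms are n = 2, 3, 4.
At n = 5 the blocks have lengths 9, 8, 15.

cccccccccuuuuuuuuiiiiiiiiiiiiiii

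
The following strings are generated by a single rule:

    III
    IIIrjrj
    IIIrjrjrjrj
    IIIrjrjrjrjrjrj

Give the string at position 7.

Each term is the previous one with rjrj appended.
From IIIrjrjrjrjrjrj, 3 further steps: IIIrjrjrjrjrjrj → IIIrjrjrjrjrjrjrjrj → IIIrjrjrjrjrjrjrjrjrjrj → (answer).

IIIrjrjrjrjrjrjrjrjrjrjrjrj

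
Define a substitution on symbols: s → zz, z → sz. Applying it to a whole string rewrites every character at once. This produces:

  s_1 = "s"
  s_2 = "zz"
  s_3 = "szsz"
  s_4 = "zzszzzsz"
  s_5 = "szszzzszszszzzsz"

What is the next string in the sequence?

zzszzzszszszzzszzzszzzszszszzzsz

Applying the rule to each of the 16 symbols of szszzzszszszzzsz gives the pieces zz sz zz sz sz sz zz sz zz sz zz sz sz sz zz sz, which concatenate to the answer.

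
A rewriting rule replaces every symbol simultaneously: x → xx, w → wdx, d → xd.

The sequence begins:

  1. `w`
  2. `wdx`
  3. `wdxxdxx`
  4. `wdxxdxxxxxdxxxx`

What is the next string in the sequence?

Applying the rule to each of the 15 symbols of wdxxdxxxxxdxxxx gives the pieces wdx xd xx xx xd xx xx xx xx xx xd xx xx xx xx, which concatenate to the answer.

wdxxdxxxxxdxxxxxxxxxxxdxxxxxxxx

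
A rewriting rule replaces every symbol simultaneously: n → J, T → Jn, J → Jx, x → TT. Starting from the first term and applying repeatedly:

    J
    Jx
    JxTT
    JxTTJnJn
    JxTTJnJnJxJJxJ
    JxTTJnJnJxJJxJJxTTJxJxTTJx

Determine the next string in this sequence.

Replace each of the 26 characters of JxTTJnJnJxJJxJJxTTJxJxTTJx in place — Jx TT Jn Jn Jx J Jx J Jx TT Jx Jx TT Jx Jx TT Jn Jn Jx TT Jx TT Jn Jn Jx TT — and concatenate.

JxTTJnJnJxJJxJJxTTJxJxTTJxJxTTJnJnJxTTJxTTJnJnJxTT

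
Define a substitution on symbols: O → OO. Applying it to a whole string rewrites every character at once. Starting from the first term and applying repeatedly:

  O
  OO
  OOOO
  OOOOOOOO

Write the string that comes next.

OOOOOOOOOOOOOOOO

Rewriting each symbol of OOOOOOOO: O→OO, O→OO, O→OO, O→OO, O→OO, O→OO, O→OO, O→OO, which concatenates to OO OO OO OO OO OO OO OO.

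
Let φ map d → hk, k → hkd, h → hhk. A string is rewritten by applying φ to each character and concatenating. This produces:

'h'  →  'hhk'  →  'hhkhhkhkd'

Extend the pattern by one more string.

hhkhhkhkdhhkhhkhkdhhkhkdhk

Apply φ to hhkhhkhkd symbol by symbol: h→hhk, h→hhk, k→hkd, h→hhk, h→hhk, k→hkd, h→hhk, k→hkd, d→hk; joined: hhk hhk hkd hhk hhk hkd hhk hkd hk.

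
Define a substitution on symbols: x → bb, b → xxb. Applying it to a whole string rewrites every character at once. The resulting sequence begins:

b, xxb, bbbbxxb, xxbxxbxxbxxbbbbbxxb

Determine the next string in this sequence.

bbbbxxbbbbbxxbbbbbxxbbbbbxxbxxbxxbxxbxxbbbbbxxb

φ(xxbxxbxxbxxbbbbbxxb) expands symbol-by-symbol to bb bb xxb bb bb xxb bb bb xxb bb bb xxb xxb xxb xxb xxb bb bb xxb; joining the 19 pieces gives the next term.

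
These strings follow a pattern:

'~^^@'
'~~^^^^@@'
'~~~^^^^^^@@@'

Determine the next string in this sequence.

Term n consists of n ~'s, followed by 2n ^'s, followed by n @'s (n = 1, 2, …).
At n = 4 the blocks have lengths 4, 8, 4.

~~~~^^^^^^^^@@@@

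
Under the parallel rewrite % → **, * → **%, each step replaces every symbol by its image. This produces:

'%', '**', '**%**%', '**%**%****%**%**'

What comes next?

Rewriting the 16 symbols of **%**%****%**%** one by one yields **% **% ** **% **% ** **% **% **% **% ** **% **% ** **% **%; concatenated:

**%**%****%**%****%**%**%**%****%**%****%**%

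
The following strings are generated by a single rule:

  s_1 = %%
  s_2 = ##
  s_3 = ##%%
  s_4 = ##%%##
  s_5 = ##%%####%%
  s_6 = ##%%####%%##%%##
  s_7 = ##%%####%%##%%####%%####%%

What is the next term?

##%%####%%##%%####%%####%%##%%####%%##%%##

Each term (from the third on) is the previous term followed by the one before it: term 3 = ##·%% = ##%%.
So term 8 is ##%%####%%##%%####%%####%%·##%%####%%##%%##.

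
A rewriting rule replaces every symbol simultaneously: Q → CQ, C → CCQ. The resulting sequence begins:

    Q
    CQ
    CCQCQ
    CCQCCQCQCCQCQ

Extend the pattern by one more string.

CCQCCQCQCCQCCQCQCCQCQCCQCCQCQCCQCQ

Replace each of the 13 characters of CCQCCQCQCCQCQ in place — CCQ CCQ CQ CCQ CCQ CQ CCQ CQ CCQ CCQ CQ CCQ CQ — and concatenate.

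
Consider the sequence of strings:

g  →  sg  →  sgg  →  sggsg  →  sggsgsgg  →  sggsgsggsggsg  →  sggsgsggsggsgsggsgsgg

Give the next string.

From term 3 onward, concatenate the last term with the second-to-last: sg·g = sgg, sgg·sg = sggsg, …
So term 8 is sggsgsggsggsgsggsgsgg·sggsgsggsggsg.

sggsgsggsggsgsggsgsggsggsgsggsggsg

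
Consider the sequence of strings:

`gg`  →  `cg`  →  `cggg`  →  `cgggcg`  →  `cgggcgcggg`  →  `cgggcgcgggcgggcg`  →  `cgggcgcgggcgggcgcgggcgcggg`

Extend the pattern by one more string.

cgggcgcgggcgggcgcgggcgcgggcgggcgcgggcgggcg

Each term (from the third on) is the previous term followed by the one before it: term 3 = cg·gg = cggg.
The next term joins cgggcgcgggcgggcgcgggcgcggg and cgggcgcgggcgggcg.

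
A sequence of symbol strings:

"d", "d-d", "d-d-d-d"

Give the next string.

d-d-d-d-d-d-d-d

s(k+1) = s(k)·-·s(k) — each term doubles the last with '-' between the halves.
So the next term is two copies of d-d-d-d with '-' between the halves.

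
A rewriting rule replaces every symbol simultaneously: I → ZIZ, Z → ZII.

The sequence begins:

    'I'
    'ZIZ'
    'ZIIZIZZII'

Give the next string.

ZIIZIZZIZZIIZIZZIIZIIZIZZIZ

Expanding ZIIZIZZII: Z→ZII, I→ZIZ, I→ZIZ, Z→ZII, I→ZIZ, Z→ZII, Z→ZII, I→ZIZ, I→ZIZ. Concatenated: ZII ZIZ ZIZ ZII ZIZ ZII ZII ZIZ ZIZ.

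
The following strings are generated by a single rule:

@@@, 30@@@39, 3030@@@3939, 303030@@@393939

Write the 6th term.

Each term wraps the previous one in 30 on the left and 39 on the right.
From 303030@@@393939, 2 further steps: 303030@@@393939 → 30303030@@@39393939 → (answer).

3030303030@@@3939393939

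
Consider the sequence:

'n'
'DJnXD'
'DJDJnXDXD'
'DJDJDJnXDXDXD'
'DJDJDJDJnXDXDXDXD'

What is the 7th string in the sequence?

DJDJDJDJDJDJnXDXDXDXDXDXD

s(k+1) = DJ·s(k)·XD, so each term gains DJ as a prefix and XD as a suffix.
From DJDJDJDJnXDXDXDXD, 2 further steps: DJDJDJDJnXDXDXDXD → DJDJDJDJDJnXDXDXDXDXD → (answer).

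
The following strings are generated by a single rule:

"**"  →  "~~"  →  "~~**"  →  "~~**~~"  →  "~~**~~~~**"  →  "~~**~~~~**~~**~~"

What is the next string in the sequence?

~~**~~~~**~~**~~~~**~~~~**

This is a Fibonacci-style word recurrence s(k) = s(k−1)·s(k−2): e.g. ~~·** = ~~**.
So term 7 is ~~**~~~~**~~**~~·~~**~~~~**.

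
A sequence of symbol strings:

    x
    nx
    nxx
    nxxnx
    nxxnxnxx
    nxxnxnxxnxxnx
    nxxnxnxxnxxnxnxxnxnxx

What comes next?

nxxnxnxxnxxnxnxxnxnxxnxxnxnxxnxxnx

Each term (from the third on) is the previous term followed by the one before it: term 3 = nx·x = nxx.
So term 8 is nxxnxnxxnxxnxnxxnxnxx·nxxnxnxxnxxnx.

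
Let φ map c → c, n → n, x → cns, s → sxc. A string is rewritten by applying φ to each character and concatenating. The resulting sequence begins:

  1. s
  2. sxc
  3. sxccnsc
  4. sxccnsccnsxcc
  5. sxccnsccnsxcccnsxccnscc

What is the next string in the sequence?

sxccnsccnsxcccnsxccnscccnsxccnsccnsxccc

φ(sxccnsccnsxcccnsxccnscc) expands symbol-by-symbol to sxc cns c c n sxc c c n sxc cns c c c n sxc cns c c n sxc c c; joining the 23 pieces gives the next term.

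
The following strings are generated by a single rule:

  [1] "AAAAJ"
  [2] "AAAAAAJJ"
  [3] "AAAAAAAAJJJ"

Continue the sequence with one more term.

AAAAAAAAAAJJJJ

Reading off run lengths: A runs 4, 6, 8; J runs 1, 2, 3 — each is linear in n, where the shown terms are n = 2, 3, 4.
For the next term, n = 5, so the run lengths are 10, 4.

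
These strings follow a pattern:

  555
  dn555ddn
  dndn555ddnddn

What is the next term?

s(k+1) = dn·s(k)·ddn, so each term gains dn as a prefix and ddn as a suffix.
Applying this once more to dndn555ddnddn:

dndndn555ddnddnddn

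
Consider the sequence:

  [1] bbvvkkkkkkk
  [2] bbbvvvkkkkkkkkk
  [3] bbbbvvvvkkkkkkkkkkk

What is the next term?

bbbbbvvvvvkkkkkkkkkkkkk

The n-th term is n-1 b's then n-1 v's then 2n+1 k's, where the shown terms are n = 3, 4, 5.
At n = 6 the blocks have lengths 5, 5, 13.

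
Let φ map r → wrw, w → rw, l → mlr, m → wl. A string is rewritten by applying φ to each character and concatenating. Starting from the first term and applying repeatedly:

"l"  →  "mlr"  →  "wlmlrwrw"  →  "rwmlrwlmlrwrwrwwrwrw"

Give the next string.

Applying the rule to each of the 20 symbols of rwmlrwlmlrwrwrwwrwrw gives the pieces wrw rw wl mlr wrw rw mlr wl mlr wrw rw wrw rw wrw rw rw wrw rw wrw rw, which concatenate to the answer.

wrwrwwlmlrwrwrwmlrwlmlrwrwrwwrwrwwrwrwrwwrwrwwrwrw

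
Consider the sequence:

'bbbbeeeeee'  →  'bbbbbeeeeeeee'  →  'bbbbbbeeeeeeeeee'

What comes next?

bbbbbbbeeeeeeeeeeee

The n-th term is n+1 b's then 2n e's, where the shown terms are n = 3, 4, 5.
Setting n = 6 gives 7, 12 characters in each block.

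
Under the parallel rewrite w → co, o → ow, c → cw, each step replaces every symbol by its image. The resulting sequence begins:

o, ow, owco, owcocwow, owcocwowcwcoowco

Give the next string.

φ(owcocwowcwcoowco) expands symbol-by-symbol to ow co cw ow cw co ow co cw co cw ow ow co cw ow; joining the 16 pieces gives the next term.

owcocwowcwcoowcocwcocwowowcocwow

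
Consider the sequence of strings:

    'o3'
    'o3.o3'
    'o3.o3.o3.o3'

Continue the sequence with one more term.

Every step duplicates the string with '.' between the halves.
One more doubling of o3.o3.o3.o3 gives the answer.

o3.o3.o3.o3.o3.o3.o3.o3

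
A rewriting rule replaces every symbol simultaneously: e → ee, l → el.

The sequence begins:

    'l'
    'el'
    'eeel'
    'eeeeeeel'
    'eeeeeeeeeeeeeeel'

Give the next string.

φ(eeeeeeeeeeeeeeel) expands symbol-by-symbol to ee ee ee ee ee ee ee ee ee ee ee ee ee ee ee el; joining the 16 pieces gives the next term.

eeeeeeeeeeeeeeeeeeeeeeeeeeeeeeel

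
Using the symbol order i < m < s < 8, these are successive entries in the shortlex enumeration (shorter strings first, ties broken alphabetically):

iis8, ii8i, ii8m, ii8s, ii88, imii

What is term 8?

imis

Continuing the enumeration 2 steps past imii: imii → imim → (answer).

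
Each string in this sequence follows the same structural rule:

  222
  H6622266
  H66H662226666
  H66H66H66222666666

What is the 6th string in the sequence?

s(k+1) = H66·s(k)·66, so each term gains H66 as a prefix and 66 as a suffix.
From H66H66H66222666666, 2 further steps: H66H66H66222666666 → H66H66H66H6622266666666 → (answer).

H66H66H66H66H662226666666666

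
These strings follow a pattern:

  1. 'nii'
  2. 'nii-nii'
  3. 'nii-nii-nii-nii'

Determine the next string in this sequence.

Every step duplicates the string with '-' between the halves.
Doubling nii-nii-nii-nii with '-' between the halves:

nii-nii-nii-nii-nii-nii-nii-nii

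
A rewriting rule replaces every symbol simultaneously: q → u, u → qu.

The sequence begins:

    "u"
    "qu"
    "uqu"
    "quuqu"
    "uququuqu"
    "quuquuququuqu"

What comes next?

uququuququuquuququuqu

Replace each of the 13 characters of quuquuququuqu in place — u qu qu u qu qu u qu u qu qu u qu — and concatenate.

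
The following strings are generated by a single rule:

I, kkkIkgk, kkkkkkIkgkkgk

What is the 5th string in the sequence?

kkkkkkkkkkkkIkgkkgkkgkkgk

Each term wraps the previous one in kkk on the left and kgk on the right.
From kkkkkkIkgkkgk, 2 further steps: kkkkkkIkgkkgk → kkkkkkkkkIkgkkgkkgk → (answer).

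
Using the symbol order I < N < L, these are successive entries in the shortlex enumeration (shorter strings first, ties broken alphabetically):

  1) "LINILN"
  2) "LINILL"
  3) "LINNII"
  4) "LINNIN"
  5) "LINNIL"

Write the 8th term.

Stepping forward 3 times from LINNIL: LINNIL → LINNNI → LINNNN, then the target.

LINNNL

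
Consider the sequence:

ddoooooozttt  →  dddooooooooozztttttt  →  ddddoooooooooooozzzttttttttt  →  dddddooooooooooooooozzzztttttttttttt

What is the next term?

ddddddoooooooooooooooooozzzzzttttttttttttttt

Each string has the form d^{n+1} o^{3n+3} z^{n} t^{3n} (n = 1, 2, …).
Setting n = 5 gives 6, 18, 5, 15 characters in each block.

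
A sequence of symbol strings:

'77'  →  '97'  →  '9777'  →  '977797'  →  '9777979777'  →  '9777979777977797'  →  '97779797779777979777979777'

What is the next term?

From term 3 onward, concatenate the last term with the second-to-last: 97·77 = 9777, 9777·97 = 977797, …
Continuing: 97779797779777979777979777 · 9777979777977797 gives term 8.

977797977797779797779797779777979777977797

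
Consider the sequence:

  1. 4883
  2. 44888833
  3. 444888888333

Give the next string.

4444888888883333

Reading off run lengths: 4 runs 1, 2, 3; 8 runs 2, 4, 6; 3 runs 1, 2, 3 — each is linear in n (n = 1, 2, …).
Setting n = 4 gives 4, 8, 4 characters in each block.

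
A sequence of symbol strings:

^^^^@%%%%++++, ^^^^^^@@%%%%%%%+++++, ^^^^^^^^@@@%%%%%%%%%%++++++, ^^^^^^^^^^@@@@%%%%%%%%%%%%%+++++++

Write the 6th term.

Term n consists of 2n+2 ^'s, followed by n @'s, followed by 3n+1 %'s, followed by n+3 +'s (n = 1, 2, …).
At n = 6 the blocks have lengths 14, 6, 19, 9.

^^^^^^^^^^^^^^@@@@@@%%%%%%%%%%%%%%%%%%%+++++++++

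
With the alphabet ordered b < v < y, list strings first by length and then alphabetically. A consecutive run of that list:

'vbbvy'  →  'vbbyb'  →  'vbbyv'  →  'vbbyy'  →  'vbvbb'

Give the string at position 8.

Continuing the enumeration 3 steps past vbvbb: vbvbb → vbvbv → vbvby → (answer).

vbvvb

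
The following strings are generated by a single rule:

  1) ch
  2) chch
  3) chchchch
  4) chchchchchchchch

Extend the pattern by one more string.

chchchchchchchchchchchchchchchch

Every step duplicates the string.
One more doubling of chchchchchchchch gives the answer.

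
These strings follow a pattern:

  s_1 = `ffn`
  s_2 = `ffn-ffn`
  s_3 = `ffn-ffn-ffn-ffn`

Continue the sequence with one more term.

ffn-ffn-ffn-ffn-ffn-ffn-ffn-ffn

s(k+1) = s(k)·-·s(k) — each term doubles the last with '-' between the halves.
One more doubling of ffn-ffn-ffn-ffn gives the answer.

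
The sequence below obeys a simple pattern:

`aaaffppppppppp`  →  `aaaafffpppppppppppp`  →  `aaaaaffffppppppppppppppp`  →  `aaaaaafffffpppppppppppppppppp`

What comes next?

aaaaaaaffffffppppppppppppppppppppp

Each string has the form a^{n} f^{n-1} p^{3n}, where the shown terms are n = 3, 4, 5, 6.
For the next term, n = 7, so the run lengths are 7, 6, 21.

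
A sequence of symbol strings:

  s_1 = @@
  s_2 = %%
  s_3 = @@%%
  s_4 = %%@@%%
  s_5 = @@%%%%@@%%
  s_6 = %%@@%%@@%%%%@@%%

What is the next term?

This is a Fibonacci-style word recurrence s(k) = s(k−2)·s(k−1): e.g. @@·%% = @@%%.
Continuing: @@%%%%@@%% · %%@@%%@@%%%%@@%% gives term 7.

@@%%%%@@%%%%@@%%@@%%%%@@%%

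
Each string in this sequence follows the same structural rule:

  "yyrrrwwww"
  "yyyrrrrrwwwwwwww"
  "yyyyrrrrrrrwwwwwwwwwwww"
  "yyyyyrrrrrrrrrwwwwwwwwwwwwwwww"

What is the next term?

Term n consists of n+1 y's, followed by 2n+1 r's, followed by 4n w's (n = 1, 2, …).
Setting n = 5 gives 6, 11, 20 characters in each block.

yyyyyyrrrrrrrrrrrwwwwwwwwwwwwwwwwwwww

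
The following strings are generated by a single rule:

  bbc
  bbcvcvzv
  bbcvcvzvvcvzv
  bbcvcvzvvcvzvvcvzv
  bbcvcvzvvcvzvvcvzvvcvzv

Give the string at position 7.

bbcvcvzvvcvzvvcvzvvcvzvvcvzvvcvzv

The strings grow by a fixed suffix vcvzv each time.
From bbcvcvzvvcvzvvcvzvvcvzv, 2 further steps: bbcvcvzvvcvzvvcvzvvcvzv → bbcvcvzvvcvzvvcvzvvcvzvvcvzv → (answer).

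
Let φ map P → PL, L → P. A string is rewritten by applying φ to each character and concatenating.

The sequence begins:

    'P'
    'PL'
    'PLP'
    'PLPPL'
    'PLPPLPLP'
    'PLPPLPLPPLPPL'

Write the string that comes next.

PLPPLPLPPLPPLPLPPLPLP

Applying the rule to each of the 13 symbols of PLPPLPLPPLPPL gives the pieces PL P PL PL P PL P PL PL P PL PL P, which concatenate to the answer.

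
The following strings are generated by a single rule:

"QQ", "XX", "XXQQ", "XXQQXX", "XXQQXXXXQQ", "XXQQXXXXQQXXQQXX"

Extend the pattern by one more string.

This is a Fibonacci-style word recurrence s(k) = s(k−1)·s(k−2): e.g. XX·QQ = XXQQ.
So term 7 is XXQQXXXXQQXXQQXX·XXQQXXXXQQ.

XXQQXXXXQQXXQQXXXXQQXXXXQQ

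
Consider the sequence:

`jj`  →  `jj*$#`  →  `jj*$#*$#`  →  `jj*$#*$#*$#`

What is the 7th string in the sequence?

jj*$#*$#*$#*$#*$#*$#

Each term is the previous one with *$# appended.
From jj*$#*$#*$#, 3 further steps: jj*$#*$#*$# → jj*$#*$#*$#*$# → jj*$#*$#*$#*$#*$# → (answer).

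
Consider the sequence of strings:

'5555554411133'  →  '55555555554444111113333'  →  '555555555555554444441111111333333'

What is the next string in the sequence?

5555555555555555554444444411111111133333333

Term n consists of 4n-2 5's, followed by 2n-2 4's, followed by 2n-1 1's, followed by 2n-2 3's, where the shown terms are n = 2, 3, 4.
For the next term, n = 5, so the run lengths are 18, 8, 9, 8.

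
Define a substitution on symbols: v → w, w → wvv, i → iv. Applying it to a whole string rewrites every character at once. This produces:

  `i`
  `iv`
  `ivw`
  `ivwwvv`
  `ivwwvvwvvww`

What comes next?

Expanding ivwwvvwvvww: i→iv, v→w, w→wvv, w→wvv, v→w, v→w, w→wvv, v→w, v→w, w→wvv, w→wvv. Concatenated: iv w wvv wvv w w wvv w w wvv wvv.

ivwwvvwvvwwwvvwwwvvwvv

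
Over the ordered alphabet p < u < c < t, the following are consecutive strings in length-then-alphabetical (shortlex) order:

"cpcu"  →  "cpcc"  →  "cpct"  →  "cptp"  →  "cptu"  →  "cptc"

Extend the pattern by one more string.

cptt

The successor of cptc increments the rightmost position that isn't already t and resets every position after it to p.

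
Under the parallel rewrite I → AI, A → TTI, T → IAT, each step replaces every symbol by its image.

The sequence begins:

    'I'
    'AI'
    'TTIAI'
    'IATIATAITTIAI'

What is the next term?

AITTIIATAITTIIATTTIAIIATIATAITTIAI

φ(IATIATAITTIAI) expands symbol-by-symbol to AI TTI IAT AI TTI IAT TTI AI IAT IAT AI TTI AI; joining the 13 pieces gives the next term.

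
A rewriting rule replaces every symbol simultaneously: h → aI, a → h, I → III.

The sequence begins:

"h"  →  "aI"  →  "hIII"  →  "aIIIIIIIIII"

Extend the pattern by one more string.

hIIIIIIIIIIIIIIIIIIIIIIIIIIIIII

Expanding aIIIIIIIIII: a→h, I→III, I→III, I→III, I→III, I→III, I→III, I→III, I→III, I→III, I→III. Concatenated: h III III III III III III III III III III.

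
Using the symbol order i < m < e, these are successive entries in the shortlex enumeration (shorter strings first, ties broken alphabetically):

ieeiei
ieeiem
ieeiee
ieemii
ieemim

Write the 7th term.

ieemmi

Stepping forward 2 times from ieemim: ieemim → ieemie, then the target.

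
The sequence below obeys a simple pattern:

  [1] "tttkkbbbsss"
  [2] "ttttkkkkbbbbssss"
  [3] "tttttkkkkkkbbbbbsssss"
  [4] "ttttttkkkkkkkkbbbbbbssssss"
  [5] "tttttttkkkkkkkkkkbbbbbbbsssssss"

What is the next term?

The n-th term is n+2 t's then 2n k's then n+2 b's then n+2 s's (n = 1, 2, …).
Setting n = 6 gives 8, 12, 8, 8 characters in each block.

ttttttttkkkkkkkkkkkkbbbbbbbbssssssss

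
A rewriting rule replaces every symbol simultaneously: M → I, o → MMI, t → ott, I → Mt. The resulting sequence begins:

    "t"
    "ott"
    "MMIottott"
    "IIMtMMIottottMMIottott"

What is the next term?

MtMtIottIIMtMMIottottMMIottottIIMtMMIottottMMIottott

φ(IIMtMMIottottMMIottott) expands symbol-by-symbol to Mt Mt I ott I I Mt MMI ott ott MMI ott ott I I Mt MMI ott ott MMI ott ott; joining the 22 pieces gives the next term.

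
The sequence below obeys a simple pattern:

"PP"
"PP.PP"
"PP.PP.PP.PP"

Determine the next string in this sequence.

PP.PP.PP.PP.PP.PP.PP.PP

Each string is two copies of the previous one joined by '.'.
So the next term is two copies of PP.PP.PP.PP with '.' between the halves.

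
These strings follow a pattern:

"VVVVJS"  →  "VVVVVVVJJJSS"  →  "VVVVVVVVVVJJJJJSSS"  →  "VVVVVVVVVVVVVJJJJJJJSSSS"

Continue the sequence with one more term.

The n-th term is 3n+1 V's then 2n-1 J's then n S's (n = 1, 2, …).
At n = 5 the blocks have lengths 16, 9, 5.

VVVVVVVVVVVVVVVVJJJJJJJJJSSSSS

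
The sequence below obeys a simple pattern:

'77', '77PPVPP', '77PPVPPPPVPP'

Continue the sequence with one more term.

Each term is the previous one with PPVPP appended.
Applying this once more to 77PPVPPPPVPP:

77PPVPPPPVPPPPVPP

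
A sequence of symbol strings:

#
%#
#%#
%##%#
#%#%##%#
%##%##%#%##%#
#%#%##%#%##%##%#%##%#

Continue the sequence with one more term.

%##%##%#%##%##%#%##%#%##%##%#%##%#

This is a Fibonacci-style word recurrence s(k) = s(k−2)·s(k−1): e.g. #·%# = #%#.
Continuing: %##%##%#%##%# · #%#%##%#%##%##%#%##%# gives term 8.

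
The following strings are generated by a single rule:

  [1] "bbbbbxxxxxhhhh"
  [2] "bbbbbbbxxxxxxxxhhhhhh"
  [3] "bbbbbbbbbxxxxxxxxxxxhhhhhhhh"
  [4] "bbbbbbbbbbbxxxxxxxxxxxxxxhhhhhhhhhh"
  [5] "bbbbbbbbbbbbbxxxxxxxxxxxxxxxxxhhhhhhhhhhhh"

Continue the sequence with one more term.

Term n consists of 2n+3 b's, followed by 3n+2 x's, followed by 2n+2 h's (n = 1, 2, …).
For the next term, n = 6, so the run lengths are 15, 20, 14.

bbbbbbbbbbbbbbbxxxxxxxxxxxxxxxxxxxxhhhhhhhhhhhhhh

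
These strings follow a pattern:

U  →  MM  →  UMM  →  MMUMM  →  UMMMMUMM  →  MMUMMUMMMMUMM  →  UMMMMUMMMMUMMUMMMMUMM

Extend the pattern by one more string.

MMUMMUMMMMUMMUMMMMUMMMMUMMUMMMMUMM

Each term (from the third on) is the two preceding terms concatenated in order: term 3 = U·MM = UMM.
So term 8 is MMUMMUMMMMUMM·UMMMMUMMMMUMMUMMMMUMM.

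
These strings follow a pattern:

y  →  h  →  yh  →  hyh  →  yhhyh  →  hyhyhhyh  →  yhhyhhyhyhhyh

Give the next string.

Each term (from the third on) is the two preceding terms concatenated in order: term 3 = y·h = yh.
So term 8 is hyhyhhyh·yhhyhhyhyhhyh.

hyhyhhyhyhhyhhyhyhhyh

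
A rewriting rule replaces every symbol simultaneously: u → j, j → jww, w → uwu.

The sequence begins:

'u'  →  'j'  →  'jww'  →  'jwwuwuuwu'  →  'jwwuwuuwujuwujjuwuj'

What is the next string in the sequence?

jwwuwuuwujuwujjuwujjwwjuwujjwwjwwjuwujjww

φ(jwwuwuuwujuwujjuwuj) expands symbol-by-symbol to jww uwu uwu j uwu j j uwu j jww j uwu j jww jww j uwu j jww; joining the 19 pieces gives the next term.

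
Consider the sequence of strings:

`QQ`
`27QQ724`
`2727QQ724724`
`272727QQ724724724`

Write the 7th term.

272727272727QQ724724724724724724

s(k+1) = 27·s(k)·724, so each term gains 27 as a prefix and 724 as a suffix.
From 272727QQ724724724, 3 further steps: 272727QQ724724724 → 27272727QQ724724724724 → 2727272727QQ724724724724724 → (answer).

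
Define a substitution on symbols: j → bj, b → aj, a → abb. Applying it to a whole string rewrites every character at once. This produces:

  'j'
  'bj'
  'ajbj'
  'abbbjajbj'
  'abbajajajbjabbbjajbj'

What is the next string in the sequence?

Replace each of the 20 characters of abbajajajbjabbbjajbj in place — abb aj aj abb bj abb bj abb bj aj bj abb aj aj aj bj abb bj aj bj — and concatenate.

abbajajabbbjabbbjabbbjajbjabbajajajbjabbbjajbj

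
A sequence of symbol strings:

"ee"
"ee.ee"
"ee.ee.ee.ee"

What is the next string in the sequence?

Each string is two copies of the previous one joined by '.'.
Doubling ee.ee.ee.ee with '.' between the halves:

ee.ee.ee.ee.ee.ee.ee.ee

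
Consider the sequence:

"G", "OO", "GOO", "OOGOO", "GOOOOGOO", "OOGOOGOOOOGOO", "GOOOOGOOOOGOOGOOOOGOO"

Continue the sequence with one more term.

OOGOOGOOOOGOOGOOOOGOOOOGOOGOOOOGOO

Each term (from the third on) is the two preceding terms concatenated in order: term 3 = G·OO = GOO.
So term 8 is OOGOOGOOOOGOO·GOOOOGOOOOGOOGOOOOGOO.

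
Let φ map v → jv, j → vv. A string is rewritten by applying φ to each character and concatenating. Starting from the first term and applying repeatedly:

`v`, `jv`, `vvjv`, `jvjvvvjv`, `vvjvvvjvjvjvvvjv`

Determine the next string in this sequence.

Applying the rule to each of the 16 symbols of vvjvvvjvjvjvvvjv gives the pieces jv jv vv jv jv jv vv jv vv jv vv jv jv jv vv jv, which concatenate to the answer.

jvjvvvjvjvjvvvjvvvjvvvjvjvjvvvjv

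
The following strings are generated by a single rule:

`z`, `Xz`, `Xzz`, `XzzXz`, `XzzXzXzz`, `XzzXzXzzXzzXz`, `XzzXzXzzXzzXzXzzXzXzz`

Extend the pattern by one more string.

This is a Fibonacci-style word recurrence s(k) = s(k−1)·s(k−2): e.g. Xz·z = Xzz.
So term 8 is XzzXzXzzXzzXzXzzXzXzz·XzzXzXzzXzzXz.

XzzXzXzzXzzXzXzzXzXzzXzzXzXzzXzzXz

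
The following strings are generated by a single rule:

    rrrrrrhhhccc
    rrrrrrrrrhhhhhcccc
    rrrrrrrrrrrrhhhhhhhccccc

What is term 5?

rrrrrrrrrrrrrrrrrrhhhhhhhhhhhccccccc

Each string has the form r^{3n} h^{2n-1} c^{n+1}, where the shown terms are n = 2, 3, 4.
For term 5, n = 6, so the run lengths are 18, 11, 7.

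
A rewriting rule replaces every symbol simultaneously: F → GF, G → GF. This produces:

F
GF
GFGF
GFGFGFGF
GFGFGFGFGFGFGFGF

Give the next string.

GFGFGFGFGFGFGFGFGFGFGFGFGFGFGFGF

Replace each of the 16 characters of GFGFGFGFGFGFGFGF in place — GF GF GF GF GF GF GF GF GF GF GF GF GF GF GF GF — and concatenate.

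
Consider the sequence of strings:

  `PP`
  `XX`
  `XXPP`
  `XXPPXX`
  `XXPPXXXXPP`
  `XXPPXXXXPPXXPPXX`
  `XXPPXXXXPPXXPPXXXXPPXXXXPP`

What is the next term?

From term 3 onward, concatenate the last term with the second-to-last: XX·PP = XXPP, XXPP·XX = XXPPXX, …
Continuing: XXPPXXXXPPXXPPXXXXPPXXXXPP · XXPPXXXXPPXXPPXX gives term 8.

XXPPXXXXPPXXPPXXXXPPXXXXPPXXPPXXXXPPXXPPXX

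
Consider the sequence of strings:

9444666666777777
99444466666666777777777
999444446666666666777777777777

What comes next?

9999444444666666666666777777777777777

Each string has the form 9^{n-1} 4^{n+1} 6^{2n+2} 7^{3n}, where the shown terms are n = 2, 3, 4.
At n = 5 the blocks have lengths 4, 6, 12, 15.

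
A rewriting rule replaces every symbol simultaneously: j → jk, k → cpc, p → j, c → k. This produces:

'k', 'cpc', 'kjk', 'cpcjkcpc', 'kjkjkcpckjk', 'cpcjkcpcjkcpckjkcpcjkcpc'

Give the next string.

kjkjkcpckjkjkcpckjkcpcjkcpckjkjkcpckjk

φ(cpcjkcpcjkcpckjkcpcjkcpc) expands symbol-by-symbol to k j k jk cpc k j k jk cpc k j k cpc jk cpc k j k jk cpc k j k; joining the 24 pieces gives the next term.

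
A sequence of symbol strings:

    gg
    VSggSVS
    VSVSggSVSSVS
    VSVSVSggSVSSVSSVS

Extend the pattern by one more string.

Each term wraps the previous one in VS on the left and SVS on the right.
So the next term is VS·VSVSVSggSVSSVSSVS·SVS.

VSVSVSVSggSVSSVSSVSSVS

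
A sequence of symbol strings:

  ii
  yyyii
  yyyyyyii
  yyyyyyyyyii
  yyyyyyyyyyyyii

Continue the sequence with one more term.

Each term is the previous one with yyy prepended.
One more step from yyyyyyyyyyyyii gives the answer.

yyyyyyyyyyyyyyyii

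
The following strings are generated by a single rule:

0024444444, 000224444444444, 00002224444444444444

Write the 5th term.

Reading off run lengths: 0 runs 2, 3, 4; 2 runs 1, 2, 3; 4 runs 7, 10, 13 — each is linear in n, where the shown terms are n = 2, 3, 4.
For term 5, n = 6, so the run lengths are 6, 5, 19.

000000222224444444444444444444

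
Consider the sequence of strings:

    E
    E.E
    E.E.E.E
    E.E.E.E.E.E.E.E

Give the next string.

Every step duplicates the string with '.' between the halves.
So the next term is two copies of E.E.E.E.E.E.E.E with '.' between the halves.

E.E.E.E.E.E.E.E.E.E.E.E.E.E.E.E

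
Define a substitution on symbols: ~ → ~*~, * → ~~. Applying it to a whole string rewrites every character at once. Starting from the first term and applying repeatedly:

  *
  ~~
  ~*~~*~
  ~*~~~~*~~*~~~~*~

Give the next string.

Replace each of the 16 characters of ~*~~~~*~~*~~~~*~ in place — ~*~ ~~ ~*~ ~*~ ~*~ ~*~ ~~ ~*~ ~*~ ~~ ~*~ ~*~ ~*~ ~*~ ~~ ~*~ — and concatenate.

~*~~~~*~~*~~*~~*~~~~*~~*~~~~*~~*~~*~~*~~~~*~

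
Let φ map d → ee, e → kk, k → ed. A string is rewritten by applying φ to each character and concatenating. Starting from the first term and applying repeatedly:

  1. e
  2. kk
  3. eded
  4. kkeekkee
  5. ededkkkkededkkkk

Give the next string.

φ(ededkkkkededkkkk) expands symbol-by-symbol to kk ee kk ee ed ed ed ed kk ee kk ee ed ed ed ed; joining the 16 pieces gives the next term.

kkeekkeeededededkkeekkeeedededed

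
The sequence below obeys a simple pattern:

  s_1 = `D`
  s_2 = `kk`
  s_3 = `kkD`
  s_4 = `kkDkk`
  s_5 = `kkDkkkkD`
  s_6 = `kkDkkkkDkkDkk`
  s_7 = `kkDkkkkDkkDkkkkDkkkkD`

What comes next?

Each term (from the third on) is the previous term followed by the one before it: term 3 = kk·D = kkD.
The next term joins kkDkkkkDkkDkkkkDkkkkD and kkDkkkkDkkDkk.

kkDkkkkDkkDkkkkDkkkkDkkDkkkkDkkDkk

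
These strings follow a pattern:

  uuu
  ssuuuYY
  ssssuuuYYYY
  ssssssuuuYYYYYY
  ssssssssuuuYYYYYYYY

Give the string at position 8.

ssssssssssssssuuuYYYYYYYYYYYYYY

Every step adds ss to the front and YY to the end of the previous string.
From ssssssssuuuYYYYYYYY, 3 further steps: ssssssssuuuYYYYYYYY → ssssssssssuuuYYYYYYYYYY → ssssssssssssuuuYYYYYYYYYYYY → (answer).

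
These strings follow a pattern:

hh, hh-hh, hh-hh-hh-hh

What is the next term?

hh-hh-hh-hh-hh-hh-hh-hh

Every step duplicates the string with '-' between the halves.
One more doubling of hh-hh-hh-hh gives the answer.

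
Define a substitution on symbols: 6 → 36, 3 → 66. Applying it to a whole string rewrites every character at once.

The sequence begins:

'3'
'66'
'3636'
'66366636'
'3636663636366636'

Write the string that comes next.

Replace each of the 16 characters of 3636663636366636 in place — 66 36 66 36 36 36 66 36 66 36 66 36 36 36 66 36 — and concatenate.

66366636363666366636663636366636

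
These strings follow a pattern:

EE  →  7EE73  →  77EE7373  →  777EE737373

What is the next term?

Each term wraps the previous one in 7 on the left and 73 on the right.
Applying this once more to 777EE737373:

7777EE73737373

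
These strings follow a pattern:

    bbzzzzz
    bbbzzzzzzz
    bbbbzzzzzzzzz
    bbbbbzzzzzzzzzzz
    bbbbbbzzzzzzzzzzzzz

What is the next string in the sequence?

The n-th term is n b's then 2n+1 z's, where the shown terms are n = 2, 3, 4, 5, 6.
For the next term, n = 7, so the run lengths are 7, 15.

bbbbbbbzzzzzzzzzzzzzzz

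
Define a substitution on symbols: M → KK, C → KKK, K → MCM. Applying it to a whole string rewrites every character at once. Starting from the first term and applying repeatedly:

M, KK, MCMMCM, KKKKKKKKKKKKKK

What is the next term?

Replace each of the 14 characters of KKKKKKKKKKKKKK in place — MCM MCM MCM MCM MCM MCM MCM MCM MCM MCM MCM MCM MCM MCM — and concatenate.

MCMMCMMCMMCMMCMMCMMCMMCMMCMMCMMCMMCMMCMMCM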